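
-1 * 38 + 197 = 159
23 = 23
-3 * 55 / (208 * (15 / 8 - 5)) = 33 / 130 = 0.25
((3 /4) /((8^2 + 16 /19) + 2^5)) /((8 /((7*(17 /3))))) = 2261 /58880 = 0.04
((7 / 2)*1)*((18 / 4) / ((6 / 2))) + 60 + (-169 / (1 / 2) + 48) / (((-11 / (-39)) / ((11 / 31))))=-37149 / 124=-299.59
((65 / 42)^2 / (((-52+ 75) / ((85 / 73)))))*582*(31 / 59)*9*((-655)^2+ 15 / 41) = 28492932760207500 / 199013549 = 143170818.79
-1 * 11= -11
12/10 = 6/5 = 1.20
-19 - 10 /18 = -19.56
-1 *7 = -7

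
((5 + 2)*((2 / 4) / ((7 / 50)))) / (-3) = -25 / 3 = -8.33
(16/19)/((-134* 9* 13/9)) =-8/16549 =-0.00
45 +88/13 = 673/13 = 51.77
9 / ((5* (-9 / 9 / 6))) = -54 / 5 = -10.80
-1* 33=-33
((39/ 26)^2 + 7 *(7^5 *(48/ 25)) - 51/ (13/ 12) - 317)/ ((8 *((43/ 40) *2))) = 293181529/ 22360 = 13111.88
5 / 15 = 1 / 3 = 0.33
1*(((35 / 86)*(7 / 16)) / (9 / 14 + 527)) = 1715 / 5082256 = 0.00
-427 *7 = -2989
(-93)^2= 8649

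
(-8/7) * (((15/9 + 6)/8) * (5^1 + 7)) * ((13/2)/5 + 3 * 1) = -1978/35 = -56.51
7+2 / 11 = 79 / 11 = 7.18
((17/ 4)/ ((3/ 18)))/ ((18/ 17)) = 289/ 12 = 24.08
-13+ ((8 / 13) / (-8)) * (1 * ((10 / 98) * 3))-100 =-71996 / 637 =-113.02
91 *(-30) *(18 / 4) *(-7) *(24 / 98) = 21060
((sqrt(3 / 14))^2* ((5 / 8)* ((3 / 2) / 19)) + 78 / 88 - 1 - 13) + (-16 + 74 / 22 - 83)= -462795 / 4256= -108.74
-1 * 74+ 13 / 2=-135 / 2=-67.50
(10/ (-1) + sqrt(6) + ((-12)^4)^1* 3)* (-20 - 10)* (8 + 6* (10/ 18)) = -21147320 - 340* sqrt(6) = -21148152.83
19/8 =2.38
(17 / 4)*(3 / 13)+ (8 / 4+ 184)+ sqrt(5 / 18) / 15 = 187.02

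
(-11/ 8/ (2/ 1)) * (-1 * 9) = 99/ 16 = 6.19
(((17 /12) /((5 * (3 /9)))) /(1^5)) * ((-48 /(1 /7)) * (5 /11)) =-1428 /11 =-129.82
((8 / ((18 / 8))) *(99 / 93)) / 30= 176 / 1395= 0.13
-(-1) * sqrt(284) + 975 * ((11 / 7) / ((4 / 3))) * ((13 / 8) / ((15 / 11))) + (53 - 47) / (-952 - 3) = 2 * sqrt(71) + 292930581 / 213920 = 1386.20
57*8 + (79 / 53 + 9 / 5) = 459.29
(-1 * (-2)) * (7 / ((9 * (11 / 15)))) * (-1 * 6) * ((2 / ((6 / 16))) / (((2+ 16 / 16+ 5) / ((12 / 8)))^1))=-140 / 11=-12.73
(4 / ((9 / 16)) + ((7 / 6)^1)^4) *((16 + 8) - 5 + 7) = 151021 / 648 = 233.06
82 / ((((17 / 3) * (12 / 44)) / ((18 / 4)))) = 4059 / 17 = 238.76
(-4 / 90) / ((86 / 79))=-79 / 1935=-0.04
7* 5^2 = 175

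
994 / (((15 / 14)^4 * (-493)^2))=38185504 / 12304355625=0.00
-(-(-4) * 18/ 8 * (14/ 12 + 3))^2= -5625/ 4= -1406.25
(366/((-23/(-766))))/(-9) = -93452/69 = -1354.38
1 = 1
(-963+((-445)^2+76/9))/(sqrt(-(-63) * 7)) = 1773634/189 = 9384.31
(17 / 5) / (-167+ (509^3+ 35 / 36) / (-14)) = -504 / 1396318955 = -0.00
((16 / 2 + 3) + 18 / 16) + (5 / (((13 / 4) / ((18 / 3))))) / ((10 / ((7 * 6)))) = 5293 / 104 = 50.89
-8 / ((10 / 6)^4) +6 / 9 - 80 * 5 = -750694 / 1875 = -400.37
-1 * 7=-7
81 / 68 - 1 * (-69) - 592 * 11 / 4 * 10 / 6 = -539201 / 204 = -2643.14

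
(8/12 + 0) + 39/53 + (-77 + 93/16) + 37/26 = -2260865/33072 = -68.36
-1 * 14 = -14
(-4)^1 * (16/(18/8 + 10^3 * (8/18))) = -2304/16081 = -0.14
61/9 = 6.78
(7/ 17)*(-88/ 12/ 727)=-154/ 37077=-0.00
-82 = -82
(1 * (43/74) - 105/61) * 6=-15441/2257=-6.84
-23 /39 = -0.59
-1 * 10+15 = 5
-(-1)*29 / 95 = 29 / 95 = 0.31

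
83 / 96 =0.86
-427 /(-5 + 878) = -0.49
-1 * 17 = -17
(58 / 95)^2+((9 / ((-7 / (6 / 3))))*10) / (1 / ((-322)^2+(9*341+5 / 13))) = -2254471046876 / 821275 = -2745086.66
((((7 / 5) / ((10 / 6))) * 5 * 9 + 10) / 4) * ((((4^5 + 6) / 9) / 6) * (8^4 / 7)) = 25207808 / 189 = 133374.65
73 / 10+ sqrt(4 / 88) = sqrt(22) / 22+ 73 / 10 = 7.51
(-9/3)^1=-3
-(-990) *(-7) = -6930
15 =15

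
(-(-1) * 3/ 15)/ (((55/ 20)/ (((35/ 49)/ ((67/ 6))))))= 24/ 5159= 0.00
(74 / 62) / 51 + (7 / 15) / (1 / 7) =3.29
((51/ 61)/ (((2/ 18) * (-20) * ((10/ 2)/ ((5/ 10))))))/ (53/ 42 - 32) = 9639/ 7875100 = 0.00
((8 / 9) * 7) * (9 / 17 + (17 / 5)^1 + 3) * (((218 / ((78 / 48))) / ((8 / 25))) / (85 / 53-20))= -381097136 / 387855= -982.58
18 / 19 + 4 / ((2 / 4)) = 170 / 19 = 8.95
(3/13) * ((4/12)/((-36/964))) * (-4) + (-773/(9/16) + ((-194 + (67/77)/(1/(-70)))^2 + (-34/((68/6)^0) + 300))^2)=4256862286.66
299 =299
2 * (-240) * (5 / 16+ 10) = -4950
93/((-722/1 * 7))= -93/5054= -0.02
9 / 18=1 / 2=0.50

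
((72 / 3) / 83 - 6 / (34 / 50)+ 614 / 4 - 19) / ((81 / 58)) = 10308775 / 114291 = 90.20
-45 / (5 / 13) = -117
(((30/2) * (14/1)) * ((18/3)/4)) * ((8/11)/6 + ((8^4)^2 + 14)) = 58133102370/11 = 5284827488.18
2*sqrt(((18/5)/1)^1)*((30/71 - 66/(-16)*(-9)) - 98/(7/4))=-31593*sqrt(10)/284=-351.78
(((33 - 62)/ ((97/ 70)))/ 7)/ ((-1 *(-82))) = -145/ 3977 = -0.04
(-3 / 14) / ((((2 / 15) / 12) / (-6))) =810 / 7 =115.71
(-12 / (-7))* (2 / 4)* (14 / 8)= 3 / 2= 1.50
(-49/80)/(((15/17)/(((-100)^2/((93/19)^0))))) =-20825/3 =-6941.67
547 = 547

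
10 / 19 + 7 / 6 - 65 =-63.31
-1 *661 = -661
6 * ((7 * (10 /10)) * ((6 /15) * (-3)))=-252 /5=-50.40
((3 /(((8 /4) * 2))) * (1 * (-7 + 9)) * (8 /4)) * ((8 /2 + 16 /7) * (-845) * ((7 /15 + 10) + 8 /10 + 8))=-2149004 /7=-307000.57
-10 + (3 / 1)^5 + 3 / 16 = 3731 / 16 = 233.19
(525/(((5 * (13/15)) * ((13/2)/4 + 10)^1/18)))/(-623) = -10800/35867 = -0.30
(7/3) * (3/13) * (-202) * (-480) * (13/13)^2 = 678720/13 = 52209.23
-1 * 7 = -7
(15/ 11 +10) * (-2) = -250/ 11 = -22.73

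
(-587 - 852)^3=-2979767519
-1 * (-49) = 49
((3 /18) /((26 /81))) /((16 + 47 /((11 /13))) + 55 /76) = 627 /87269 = 0.01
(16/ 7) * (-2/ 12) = -0.38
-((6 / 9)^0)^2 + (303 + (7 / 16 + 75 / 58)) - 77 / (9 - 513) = 1269017 / 4176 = 303.88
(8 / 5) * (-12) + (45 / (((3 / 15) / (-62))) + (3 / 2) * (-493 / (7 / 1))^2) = -3199173 / 490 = -6528.92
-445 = -445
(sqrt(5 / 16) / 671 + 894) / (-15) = -298 / 5- sqrt(5) / 40260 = -59.60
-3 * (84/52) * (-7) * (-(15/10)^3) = -11907/104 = -114.49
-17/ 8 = -2.12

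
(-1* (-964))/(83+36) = 964/119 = 8.10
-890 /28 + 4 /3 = -1279 /42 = -30.45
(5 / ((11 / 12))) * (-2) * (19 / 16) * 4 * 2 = -1140 / 11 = -103.64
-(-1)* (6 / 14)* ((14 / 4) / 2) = 3 / 4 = 0.75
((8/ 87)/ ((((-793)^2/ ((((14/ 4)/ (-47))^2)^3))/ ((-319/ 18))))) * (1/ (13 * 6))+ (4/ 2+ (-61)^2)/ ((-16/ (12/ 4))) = -159443265362292807192533/ 228408294905245312416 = -698.06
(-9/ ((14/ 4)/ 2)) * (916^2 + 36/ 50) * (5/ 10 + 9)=-7173934956/ 175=-40993914.03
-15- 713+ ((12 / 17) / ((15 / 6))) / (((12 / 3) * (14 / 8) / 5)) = -86608 / 119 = -727.80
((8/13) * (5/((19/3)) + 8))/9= 1336/2223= 0.60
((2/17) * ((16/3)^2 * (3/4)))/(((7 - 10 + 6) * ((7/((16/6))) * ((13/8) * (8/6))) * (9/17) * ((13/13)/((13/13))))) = 2048/7371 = 0.28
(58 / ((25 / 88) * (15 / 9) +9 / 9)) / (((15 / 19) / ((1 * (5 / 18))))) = 48488 / 3501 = 13.85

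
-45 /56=-0.80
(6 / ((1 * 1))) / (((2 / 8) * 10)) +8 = 10.40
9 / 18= 1 / 2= 0.50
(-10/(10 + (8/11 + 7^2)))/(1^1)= -110/657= -0.17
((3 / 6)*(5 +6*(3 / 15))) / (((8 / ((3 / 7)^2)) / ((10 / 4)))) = 279 / 1568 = 0.18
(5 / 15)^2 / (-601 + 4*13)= -1 / 4941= -0.00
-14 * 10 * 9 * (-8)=10080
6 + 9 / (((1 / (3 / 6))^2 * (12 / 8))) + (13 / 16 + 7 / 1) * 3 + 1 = 511 / 16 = 31.94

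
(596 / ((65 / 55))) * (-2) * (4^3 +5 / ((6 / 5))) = -2681404 / 39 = -68753.95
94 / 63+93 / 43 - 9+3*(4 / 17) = -213652 / 46053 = -4.64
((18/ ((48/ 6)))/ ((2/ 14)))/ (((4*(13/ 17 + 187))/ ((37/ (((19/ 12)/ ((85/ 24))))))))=160395/ 92416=1.74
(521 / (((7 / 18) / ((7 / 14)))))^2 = 21986721 / 49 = 448708.59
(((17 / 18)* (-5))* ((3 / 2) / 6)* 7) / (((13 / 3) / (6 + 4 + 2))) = -595 / 26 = -22.88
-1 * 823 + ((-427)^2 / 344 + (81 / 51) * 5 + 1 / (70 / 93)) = -58068553 / 204680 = -283.70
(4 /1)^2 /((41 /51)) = 816 /41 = 19.90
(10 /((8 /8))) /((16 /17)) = 85 /8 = 10.62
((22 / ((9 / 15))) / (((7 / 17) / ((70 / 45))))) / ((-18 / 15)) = -9350 / 81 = -115.43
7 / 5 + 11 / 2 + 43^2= 18559 / 10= 1855.90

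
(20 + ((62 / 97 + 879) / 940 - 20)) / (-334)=-17065 / 6090824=-0.00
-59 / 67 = -0.88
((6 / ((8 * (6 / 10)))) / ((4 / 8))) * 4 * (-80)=-800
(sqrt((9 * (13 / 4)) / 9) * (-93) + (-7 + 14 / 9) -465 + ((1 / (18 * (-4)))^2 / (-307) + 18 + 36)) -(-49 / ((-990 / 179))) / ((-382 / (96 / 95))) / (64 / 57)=-34810056983269 / 83592907200 -93 * sqrt(13) / 2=-584.08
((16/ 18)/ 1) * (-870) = -2320/ 3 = -773.33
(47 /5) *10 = 94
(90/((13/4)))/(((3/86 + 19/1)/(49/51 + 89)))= 47348160/361777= 130.88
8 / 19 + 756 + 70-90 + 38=774.42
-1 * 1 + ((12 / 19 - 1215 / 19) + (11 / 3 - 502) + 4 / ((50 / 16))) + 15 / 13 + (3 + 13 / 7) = -72016066 / 129675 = -555.36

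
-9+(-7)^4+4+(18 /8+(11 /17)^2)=2772861 /1156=2398.67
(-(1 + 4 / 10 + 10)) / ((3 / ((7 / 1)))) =-133 / 5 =-26.60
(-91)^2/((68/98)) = 405769/34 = 11934.38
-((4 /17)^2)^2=-256 /83521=-0.00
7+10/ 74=264/ 37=7.14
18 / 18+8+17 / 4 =53 / 4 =13.25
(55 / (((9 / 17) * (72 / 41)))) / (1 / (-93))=-1188385 / 216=-5501.78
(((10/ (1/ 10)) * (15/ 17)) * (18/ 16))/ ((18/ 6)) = 1125/ 34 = 33.09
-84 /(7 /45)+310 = -230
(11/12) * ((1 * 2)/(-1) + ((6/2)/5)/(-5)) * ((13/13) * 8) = -1166/75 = -15.55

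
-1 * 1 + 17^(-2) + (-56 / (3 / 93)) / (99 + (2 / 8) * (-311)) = -119488 / 1445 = -82.69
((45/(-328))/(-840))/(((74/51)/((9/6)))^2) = 70227/402332672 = 0.00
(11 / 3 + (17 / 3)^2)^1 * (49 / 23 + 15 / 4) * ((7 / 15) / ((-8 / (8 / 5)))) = -26509 / 1350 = -19.64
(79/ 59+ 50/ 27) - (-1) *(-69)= -104834/ 1593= -65.81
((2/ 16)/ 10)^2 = 1/ 6400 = 0.00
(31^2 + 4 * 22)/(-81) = -1049/81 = -12.95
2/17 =0.12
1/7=0.14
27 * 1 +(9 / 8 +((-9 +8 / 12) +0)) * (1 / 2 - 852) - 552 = 269419 / 48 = 5612.90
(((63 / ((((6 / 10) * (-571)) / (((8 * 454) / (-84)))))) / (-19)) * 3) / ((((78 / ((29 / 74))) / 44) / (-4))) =5793040 / 5218369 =1.11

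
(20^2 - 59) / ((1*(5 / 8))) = 2728 / 5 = 545.60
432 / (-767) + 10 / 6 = 2539 / 2301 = 1.10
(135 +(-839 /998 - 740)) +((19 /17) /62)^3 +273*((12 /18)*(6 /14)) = -527.84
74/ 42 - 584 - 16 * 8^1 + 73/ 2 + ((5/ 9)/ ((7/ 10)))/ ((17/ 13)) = -673.13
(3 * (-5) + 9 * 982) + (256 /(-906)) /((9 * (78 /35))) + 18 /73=102413191771 /11607219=8823.23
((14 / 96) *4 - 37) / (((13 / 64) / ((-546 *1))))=97888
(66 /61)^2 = 4356 /3721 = 1.17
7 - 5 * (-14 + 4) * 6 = 307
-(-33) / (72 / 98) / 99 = 49 / 108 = 0.45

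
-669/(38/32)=-10704/19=-563.37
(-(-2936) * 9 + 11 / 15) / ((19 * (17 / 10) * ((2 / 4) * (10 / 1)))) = 792742 / 4845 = 163.62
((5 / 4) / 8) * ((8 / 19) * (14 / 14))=5 / 76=0.07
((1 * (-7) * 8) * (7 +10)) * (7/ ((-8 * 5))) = 833/ 5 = 166.60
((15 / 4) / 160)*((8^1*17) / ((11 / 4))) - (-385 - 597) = 43259 / 44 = 983.16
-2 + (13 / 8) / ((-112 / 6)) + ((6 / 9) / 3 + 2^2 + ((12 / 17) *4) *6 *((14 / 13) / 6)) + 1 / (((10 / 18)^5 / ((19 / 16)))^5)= 24749359212260883352573437193157873 / 4350937500000000000000000000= 5688281.94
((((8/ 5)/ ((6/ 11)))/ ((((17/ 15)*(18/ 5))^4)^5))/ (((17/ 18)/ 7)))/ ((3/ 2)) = 140062184073030948638916015625/ 15788191082270014884127973848635278426112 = 0.00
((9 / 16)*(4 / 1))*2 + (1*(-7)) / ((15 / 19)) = -131 / 30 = -4.37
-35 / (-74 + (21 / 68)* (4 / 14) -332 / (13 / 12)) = 3094 / 33625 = 0.09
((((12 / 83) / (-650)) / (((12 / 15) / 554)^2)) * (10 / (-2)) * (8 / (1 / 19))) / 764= 21867765 / 206089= 106.11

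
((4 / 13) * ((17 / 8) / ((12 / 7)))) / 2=119 / 624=0.19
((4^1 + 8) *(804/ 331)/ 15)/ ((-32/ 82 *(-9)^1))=2747/ 4965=0.55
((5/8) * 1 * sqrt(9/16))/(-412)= -15/13184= -0.00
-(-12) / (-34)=-6 / 17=-0.35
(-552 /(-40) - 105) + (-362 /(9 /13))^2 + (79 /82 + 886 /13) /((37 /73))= 4368220133483 /15974010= 273457.96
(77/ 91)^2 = 121/ 169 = 0.72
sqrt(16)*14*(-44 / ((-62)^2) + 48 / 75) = 845656 / 24025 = 35.20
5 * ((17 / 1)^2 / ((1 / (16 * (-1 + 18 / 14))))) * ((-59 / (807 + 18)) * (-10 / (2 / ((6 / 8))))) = 136408 / 77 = 1771.53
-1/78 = -0.01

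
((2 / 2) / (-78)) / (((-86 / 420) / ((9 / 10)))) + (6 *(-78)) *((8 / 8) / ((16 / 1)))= -65277 / 2236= -29.19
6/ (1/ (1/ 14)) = 3/ 7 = 0.43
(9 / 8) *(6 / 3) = 9 / 4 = 2.25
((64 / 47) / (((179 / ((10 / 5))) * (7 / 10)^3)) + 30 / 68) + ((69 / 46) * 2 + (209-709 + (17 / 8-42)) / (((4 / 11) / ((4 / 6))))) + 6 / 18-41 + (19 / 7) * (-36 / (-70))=-1025.56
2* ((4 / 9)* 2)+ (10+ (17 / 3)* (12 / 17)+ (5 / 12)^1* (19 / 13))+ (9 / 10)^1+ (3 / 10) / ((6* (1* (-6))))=80863 / 4680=17.28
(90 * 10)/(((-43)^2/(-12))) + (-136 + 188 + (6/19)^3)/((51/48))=9298743856/215598947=43.13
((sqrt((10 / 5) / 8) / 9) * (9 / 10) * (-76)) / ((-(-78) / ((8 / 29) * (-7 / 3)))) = 532 / 16965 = 0.03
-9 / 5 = -1.80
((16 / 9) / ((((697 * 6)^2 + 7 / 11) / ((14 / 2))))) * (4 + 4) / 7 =1408 / 1731423339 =0.00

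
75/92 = 0.82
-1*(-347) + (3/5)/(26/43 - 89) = 2198202/6335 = 346.99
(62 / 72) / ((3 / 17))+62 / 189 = 3937 / 756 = 5.21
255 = 255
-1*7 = -7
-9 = -9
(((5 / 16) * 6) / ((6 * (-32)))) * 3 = -15 / 512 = -0.03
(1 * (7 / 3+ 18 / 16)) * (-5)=-415 / 24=-17.29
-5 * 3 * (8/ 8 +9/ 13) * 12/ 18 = -220/ 13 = -16.92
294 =294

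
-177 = -177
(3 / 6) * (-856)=-428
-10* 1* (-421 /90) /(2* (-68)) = -421 /1224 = -0.34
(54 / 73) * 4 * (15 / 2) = 1620 / 73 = 22.19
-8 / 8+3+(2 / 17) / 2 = 35 / 17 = 2.06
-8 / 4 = -2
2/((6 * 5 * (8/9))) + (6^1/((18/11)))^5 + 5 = 6491369/9720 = 667.84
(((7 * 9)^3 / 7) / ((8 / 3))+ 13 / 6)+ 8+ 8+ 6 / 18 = 107311 / 8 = 13413.88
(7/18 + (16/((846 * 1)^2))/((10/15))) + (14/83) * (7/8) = 10623745/19801476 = 0.54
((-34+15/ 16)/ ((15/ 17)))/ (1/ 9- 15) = 26979/ 10720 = 2.52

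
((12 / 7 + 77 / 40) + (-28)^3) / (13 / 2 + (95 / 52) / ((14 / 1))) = -79892033 / 24135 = -3310.21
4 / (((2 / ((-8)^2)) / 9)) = 1152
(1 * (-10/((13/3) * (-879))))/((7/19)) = 190/26663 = 0.01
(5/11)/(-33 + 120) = 5/957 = 0.01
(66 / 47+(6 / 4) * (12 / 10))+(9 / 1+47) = 13913 / 235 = 59.20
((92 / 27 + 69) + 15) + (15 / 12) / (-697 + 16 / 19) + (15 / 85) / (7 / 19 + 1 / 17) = 961786049 / 10951956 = 87.82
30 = 30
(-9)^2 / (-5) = -81 / 5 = -16.20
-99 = -99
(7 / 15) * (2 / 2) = 7 / 15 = 0.47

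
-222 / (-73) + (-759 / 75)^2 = 4811407 / 45625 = 105.46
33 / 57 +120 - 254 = -2535 / 19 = -133.42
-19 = -19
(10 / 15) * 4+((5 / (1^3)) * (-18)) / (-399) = 1154 / 399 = 2.89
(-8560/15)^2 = 2930944/9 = 325660.44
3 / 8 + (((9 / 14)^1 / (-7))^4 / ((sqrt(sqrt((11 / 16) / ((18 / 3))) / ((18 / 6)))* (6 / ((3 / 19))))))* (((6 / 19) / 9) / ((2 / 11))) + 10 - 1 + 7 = 16.38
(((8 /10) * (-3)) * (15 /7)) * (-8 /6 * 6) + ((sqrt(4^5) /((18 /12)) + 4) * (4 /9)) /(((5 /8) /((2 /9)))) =383968 /8505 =45.15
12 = 12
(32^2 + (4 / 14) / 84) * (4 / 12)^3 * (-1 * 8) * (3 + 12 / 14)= -1170.29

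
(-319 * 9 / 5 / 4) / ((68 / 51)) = -8613 / 80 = -107.66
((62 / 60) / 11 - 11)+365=116851 / 330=354.09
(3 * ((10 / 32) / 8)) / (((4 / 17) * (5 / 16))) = 51 / 32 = 1.59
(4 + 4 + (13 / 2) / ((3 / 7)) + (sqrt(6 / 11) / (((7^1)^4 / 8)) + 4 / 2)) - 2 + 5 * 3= 38.17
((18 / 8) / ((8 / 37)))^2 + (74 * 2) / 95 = 10686007 / 97280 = 109.85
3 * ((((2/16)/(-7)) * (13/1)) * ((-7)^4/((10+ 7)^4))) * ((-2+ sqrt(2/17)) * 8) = 26754/83521 - 13377 * sqrt(34)/1419857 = 0.27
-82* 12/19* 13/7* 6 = -76752/133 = -577.08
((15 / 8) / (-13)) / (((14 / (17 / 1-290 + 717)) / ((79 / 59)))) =-131535 / 21476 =-6.12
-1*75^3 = -421875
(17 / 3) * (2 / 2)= 5.67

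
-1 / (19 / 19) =-1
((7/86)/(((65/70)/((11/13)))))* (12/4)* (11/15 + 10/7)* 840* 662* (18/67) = 34991000352/486889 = 71866.48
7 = 7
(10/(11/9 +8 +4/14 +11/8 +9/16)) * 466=4697280/11537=407.15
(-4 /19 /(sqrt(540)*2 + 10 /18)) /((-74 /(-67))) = 1206 /24595861-130248*sqrt(15) /122979305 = -0.00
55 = 55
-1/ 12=-0.08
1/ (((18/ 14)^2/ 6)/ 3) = 98/ 9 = 10.89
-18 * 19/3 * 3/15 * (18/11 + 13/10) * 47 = -865317/275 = -3146.61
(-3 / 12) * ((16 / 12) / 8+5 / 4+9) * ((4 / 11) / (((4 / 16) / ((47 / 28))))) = -5875 / 924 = -6.36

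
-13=-13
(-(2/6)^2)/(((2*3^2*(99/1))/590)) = -0.04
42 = 42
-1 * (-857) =857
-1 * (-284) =284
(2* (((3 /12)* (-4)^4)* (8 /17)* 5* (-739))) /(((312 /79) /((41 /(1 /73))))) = -111829973120 /663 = -168672659.31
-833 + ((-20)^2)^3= 63999167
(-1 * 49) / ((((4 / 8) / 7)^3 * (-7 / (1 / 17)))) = 19208 / 17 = 1129.88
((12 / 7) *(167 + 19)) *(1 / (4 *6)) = 93 / 7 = 13.29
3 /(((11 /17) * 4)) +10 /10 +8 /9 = 3.05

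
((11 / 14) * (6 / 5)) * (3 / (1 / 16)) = 1584 / 35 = 45.26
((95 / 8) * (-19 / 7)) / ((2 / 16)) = -1805 / 7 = -257.86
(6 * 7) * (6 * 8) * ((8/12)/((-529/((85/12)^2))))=-202300/1587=-127.47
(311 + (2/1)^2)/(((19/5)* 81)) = 1.02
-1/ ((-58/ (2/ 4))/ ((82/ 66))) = 41/ 3828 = 0.01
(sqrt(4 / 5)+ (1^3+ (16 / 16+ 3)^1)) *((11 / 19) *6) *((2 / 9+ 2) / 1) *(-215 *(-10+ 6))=151360 *sqrt(5) / 57+ 1892000 / 57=39130.72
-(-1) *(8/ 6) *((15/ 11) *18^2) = 6480/ 11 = 589.09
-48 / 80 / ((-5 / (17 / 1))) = 2.04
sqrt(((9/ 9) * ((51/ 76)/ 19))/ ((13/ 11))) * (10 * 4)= 20 * sqrt(7293)/ 247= 6.91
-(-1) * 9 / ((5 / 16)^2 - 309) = -2304 / 79079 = -0.03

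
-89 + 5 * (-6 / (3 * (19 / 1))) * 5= -1741 / 19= -91.63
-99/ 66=-3/ 2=-1.50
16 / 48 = 1 / 3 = 0.33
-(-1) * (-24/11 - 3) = -57/11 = -5.18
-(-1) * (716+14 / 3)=2162 / 3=720.67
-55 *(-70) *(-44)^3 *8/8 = -327958400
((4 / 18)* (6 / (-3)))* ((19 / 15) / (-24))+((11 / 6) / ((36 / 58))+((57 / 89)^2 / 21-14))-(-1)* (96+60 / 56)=1104427853 / 12832020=86.07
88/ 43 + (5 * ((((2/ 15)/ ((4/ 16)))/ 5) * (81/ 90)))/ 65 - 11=-625109/ 69875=-8.95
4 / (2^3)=1 / 2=0.50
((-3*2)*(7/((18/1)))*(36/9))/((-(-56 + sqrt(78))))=-784/4587- 14*sqrt(78)/4587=-0.20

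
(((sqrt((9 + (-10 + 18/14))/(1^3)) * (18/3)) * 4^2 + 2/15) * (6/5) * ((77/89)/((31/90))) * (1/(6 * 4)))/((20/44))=2541/68975 + 52272 * sqrt(14)/13795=14.21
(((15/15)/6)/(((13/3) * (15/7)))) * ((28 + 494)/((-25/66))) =-40194/1625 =-24.73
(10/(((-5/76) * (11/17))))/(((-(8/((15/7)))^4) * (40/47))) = 153707625/108179456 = 1.42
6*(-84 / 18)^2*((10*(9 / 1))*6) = 70560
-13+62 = 49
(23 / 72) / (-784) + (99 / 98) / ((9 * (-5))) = -6451 / 282240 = -0.02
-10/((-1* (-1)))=-10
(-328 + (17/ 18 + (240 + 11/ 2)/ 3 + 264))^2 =28561/ 81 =352.60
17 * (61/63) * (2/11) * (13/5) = 26962/3465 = 7.78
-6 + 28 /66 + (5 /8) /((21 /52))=-1861 /462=-4.03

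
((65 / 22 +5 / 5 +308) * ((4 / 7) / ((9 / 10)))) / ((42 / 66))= 137260 / 441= 311.25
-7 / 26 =-0.27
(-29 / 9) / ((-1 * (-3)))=-29 / 27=-1.07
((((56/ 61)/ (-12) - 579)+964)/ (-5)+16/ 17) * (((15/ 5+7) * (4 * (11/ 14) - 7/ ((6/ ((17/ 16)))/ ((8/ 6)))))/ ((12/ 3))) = -888325607/ 3135888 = -283.28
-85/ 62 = -1.37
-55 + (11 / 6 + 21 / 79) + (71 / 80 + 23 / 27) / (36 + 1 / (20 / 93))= -52.86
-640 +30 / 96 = -10235 / 16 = -639.69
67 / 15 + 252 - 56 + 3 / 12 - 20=10843 / 60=180.72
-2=-2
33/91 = 0.36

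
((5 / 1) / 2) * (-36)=-90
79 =79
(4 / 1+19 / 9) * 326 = 17930 / 9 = 1992.22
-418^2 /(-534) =87362 /267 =327.20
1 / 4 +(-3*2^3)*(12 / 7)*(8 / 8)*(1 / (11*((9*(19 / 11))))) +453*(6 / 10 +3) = 4337953 / 2660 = 1630.81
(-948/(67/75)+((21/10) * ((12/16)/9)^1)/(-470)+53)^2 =1612701045395745561/1586592160000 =1016455.95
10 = 10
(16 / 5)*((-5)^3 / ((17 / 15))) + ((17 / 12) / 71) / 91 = -352.94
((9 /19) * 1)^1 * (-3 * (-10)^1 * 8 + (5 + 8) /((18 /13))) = 4489 /38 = 118.13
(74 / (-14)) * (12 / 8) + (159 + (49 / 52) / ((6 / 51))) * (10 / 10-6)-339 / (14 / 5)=-100261 / 104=-964.05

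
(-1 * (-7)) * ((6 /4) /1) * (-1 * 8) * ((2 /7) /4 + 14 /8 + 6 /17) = -3105 /17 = -182.65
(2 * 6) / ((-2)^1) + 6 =0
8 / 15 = 0.53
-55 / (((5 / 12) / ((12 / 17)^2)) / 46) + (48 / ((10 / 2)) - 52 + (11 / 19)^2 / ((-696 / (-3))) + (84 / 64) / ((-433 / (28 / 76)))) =-321529884237951 / 104804740240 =-3067.89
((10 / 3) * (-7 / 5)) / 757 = -14 / 2271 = -0.01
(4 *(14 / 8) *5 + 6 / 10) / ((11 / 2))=356 / 55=6.47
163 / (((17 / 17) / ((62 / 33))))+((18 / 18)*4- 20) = 9578 / 33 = 290.24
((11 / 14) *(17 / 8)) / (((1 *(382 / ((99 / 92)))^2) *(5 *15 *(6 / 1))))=203643 / 6916564121600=0.00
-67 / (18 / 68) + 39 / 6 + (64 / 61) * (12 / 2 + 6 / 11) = -2895625 / 12078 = -239.74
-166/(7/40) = -6640/7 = -948.57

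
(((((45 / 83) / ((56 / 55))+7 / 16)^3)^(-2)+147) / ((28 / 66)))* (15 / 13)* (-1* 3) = -16898604498312749971227429345 / 13974805303370462496804794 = -1209.22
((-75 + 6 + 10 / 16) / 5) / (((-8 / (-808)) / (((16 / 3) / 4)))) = -55247 / 30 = -1841.57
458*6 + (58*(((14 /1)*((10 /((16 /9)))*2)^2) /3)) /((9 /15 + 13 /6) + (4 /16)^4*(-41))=159048732 /10009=15890.57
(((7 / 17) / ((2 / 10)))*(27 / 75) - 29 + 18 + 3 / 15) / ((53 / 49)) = -8379 / 901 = -9.30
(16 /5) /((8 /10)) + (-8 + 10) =6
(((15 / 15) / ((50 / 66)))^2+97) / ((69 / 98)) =6047972 / 43125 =140.24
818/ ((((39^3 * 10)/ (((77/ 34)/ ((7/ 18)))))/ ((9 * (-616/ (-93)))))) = 2771384/ 5789095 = 0.48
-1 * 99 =-99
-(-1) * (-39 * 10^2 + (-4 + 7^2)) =-3855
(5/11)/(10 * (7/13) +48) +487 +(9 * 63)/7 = 4336177/7634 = 568.01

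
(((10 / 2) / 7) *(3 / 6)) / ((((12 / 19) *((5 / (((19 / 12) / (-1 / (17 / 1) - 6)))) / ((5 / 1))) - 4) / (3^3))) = -165699 / 110264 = -1.50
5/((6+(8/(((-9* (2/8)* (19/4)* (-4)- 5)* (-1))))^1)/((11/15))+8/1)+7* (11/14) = 76747/13199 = 5.81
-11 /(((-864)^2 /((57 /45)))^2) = -3971 /125382662553600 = -0.00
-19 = -19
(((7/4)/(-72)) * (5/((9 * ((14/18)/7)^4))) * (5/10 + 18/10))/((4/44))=-143451/64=-2241.42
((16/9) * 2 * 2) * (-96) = -2048/3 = -682.67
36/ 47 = 0.77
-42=-42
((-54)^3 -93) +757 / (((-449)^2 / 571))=-31763216510 / 201601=-157554.86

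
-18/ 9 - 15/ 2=-19/ 2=-9.50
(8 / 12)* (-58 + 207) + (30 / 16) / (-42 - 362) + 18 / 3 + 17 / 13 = 13441303 / 126048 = 106.64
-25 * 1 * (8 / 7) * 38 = -7600 / 7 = -1085.71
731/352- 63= -21445/352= -60.92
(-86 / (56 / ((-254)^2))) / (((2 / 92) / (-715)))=22810760830 / 7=3258680118.57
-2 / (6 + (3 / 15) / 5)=-0.33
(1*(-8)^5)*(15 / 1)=-491520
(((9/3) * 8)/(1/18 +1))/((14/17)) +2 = 3938/133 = 29.61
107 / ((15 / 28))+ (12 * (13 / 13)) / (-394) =590122 / 2955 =199.70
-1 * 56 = -56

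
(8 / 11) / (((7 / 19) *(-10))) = -76 / 385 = -0.20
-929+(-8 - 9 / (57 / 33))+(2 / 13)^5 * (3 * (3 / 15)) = -33234434606 / 35272835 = -942.21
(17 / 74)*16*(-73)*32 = -317696 / 37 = -8586.38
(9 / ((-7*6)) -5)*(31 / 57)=-2263 / 798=-2.84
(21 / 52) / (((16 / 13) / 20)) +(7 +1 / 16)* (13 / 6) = 2099 / 96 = 21.86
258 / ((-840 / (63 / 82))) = -387 / 1640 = -0.24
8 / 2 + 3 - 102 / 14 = -0.29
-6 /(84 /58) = -29 /7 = -4.14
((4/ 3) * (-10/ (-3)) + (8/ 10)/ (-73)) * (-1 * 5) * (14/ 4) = -50974/ 657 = -77.59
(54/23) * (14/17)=1.93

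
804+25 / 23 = 18517 / 23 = 805.09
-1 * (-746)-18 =728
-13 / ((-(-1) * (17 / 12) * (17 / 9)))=-1404 / 289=-4.86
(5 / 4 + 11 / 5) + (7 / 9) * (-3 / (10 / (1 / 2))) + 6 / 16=3.71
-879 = -879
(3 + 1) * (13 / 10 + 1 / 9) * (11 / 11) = 254 / 45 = 5.64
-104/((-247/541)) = 4328/19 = 227.79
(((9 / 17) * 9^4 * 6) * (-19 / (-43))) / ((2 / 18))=60584274 / 731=82878.62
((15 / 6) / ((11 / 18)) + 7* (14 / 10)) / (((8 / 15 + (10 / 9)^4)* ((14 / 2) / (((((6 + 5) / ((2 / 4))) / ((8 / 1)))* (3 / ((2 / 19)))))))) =71429607 / 944944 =75.59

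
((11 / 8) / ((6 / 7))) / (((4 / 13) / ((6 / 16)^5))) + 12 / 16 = 1653945 / 2097152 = 0.79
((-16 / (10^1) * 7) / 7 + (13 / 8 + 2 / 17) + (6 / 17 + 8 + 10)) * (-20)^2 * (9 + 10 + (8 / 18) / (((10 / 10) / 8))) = 25531310 / 153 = 166871.31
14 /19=0.74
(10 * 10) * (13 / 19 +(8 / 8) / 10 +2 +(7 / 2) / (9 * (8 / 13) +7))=306.34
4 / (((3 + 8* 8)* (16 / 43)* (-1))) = -43 / 268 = -0.16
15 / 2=7.50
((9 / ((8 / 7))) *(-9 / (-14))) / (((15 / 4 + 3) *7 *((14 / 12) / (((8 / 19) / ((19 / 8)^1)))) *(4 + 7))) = 288 / 194579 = 0.00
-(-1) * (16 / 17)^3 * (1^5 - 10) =-36864 / 4913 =-7.50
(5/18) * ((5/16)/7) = 25/2016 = 0.01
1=1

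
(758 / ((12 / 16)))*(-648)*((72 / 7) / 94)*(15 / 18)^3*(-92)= 1255248000 / 329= 3815343.47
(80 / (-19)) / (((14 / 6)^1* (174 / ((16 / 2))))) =-320 / 3857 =-0.08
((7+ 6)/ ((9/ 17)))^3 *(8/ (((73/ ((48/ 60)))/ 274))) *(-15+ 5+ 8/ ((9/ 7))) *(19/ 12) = -15284452579552/ 7184295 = -2127481.20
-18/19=-0.95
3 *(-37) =-111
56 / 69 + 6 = 470 / 69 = 6.81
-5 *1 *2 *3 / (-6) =5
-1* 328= -328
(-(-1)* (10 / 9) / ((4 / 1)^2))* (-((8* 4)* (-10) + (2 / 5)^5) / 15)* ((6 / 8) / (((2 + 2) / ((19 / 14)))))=593731 / 1575000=0.38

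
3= 3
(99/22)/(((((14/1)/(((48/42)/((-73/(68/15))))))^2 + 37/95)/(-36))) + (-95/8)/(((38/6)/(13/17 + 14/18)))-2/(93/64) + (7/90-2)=-40179527465944979/6485918386528845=-6.19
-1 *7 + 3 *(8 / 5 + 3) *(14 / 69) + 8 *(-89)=-3581 / 5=-716.20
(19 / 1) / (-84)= -19 / 84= -0.23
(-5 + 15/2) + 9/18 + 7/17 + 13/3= 395/51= 7.75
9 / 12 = 3 / 4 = 0.75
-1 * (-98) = 98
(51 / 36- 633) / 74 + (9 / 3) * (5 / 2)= -919 / 888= -1.03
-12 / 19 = -0.63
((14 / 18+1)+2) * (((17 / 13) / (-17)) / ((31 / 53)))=-1802 / 3627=-0.50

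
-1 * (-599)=599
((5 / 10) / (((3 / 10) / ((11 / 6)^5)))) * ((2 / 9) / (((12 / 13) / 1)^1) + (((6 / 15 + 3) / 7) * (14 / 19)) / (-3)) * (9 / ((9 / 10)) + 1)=1103682503 / 23934528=46.11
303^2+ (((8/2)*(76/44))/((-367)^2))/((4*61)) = 8297359471090/90376319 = 91809.00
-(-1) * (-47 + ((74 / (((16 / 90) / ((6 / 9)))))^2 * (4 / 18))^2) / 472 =1171350437 / 1888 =620418.66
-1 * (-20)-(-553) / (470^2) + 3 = 5081253 / 220900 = 23.00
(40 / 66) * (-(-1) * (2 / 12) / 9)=10 / 891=0.01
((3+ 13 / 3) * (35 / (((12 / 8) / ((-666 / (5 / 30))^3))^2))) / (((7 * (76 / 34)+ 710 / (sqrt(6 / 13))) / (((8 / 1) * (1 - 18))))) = 428450402444013583301294161920 / 473369791 - 3240223281641130294766052966400 * sqrt(78) / 473369791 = -59548427699558280899339.96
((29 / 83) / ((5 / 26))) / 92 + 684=13057937 / 19090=684.02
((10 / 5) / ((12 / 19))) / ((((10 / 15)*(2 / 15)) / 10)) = 1425 / 4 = 356.25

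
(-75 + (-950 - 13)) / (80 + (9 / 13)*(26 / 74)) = -38406 / 2969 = -12.94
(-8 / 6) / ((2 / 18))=-12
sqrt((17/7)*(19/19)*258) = sqrt(30702)/7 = 25.03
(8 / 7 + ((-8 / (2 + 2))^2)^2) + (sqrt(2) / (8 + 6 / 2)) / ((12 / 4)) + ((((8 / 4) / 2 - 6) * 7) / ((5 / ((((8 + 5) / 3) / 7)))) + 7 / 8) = sqrt(2) / 33 + 2299 / 168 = 13.73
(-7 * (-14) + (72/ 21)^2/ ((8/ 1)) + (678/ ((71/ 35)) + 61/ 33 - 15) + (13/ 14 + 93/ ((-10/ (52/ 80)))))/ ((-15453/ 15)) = -9538780837/ 23654834280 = -0.40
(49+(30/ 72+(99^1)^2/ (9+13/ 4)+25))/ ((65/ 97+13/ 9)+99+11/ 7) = 149633655/ 17570392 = 8.52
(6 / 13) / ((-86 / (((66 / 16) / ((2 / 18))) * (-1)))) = 891 / 4472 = 0.20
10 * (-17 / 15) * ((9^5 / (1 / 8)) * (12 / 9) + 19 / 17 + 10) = -7138494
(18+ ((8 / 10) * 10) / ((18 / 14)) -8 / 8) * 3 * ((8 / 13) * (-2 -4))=-3344 / 13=-257.23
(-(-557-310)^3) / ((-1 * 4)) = -162928590.75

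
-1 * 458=-458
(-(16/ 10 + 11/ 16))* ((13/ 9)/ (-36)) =793/ 8640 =0.09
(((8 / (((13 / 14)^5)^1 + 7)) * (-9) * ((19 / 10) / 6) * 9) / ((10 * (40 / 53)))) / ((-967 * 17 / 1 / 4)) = 2437149456 / 2833029449125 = 0.00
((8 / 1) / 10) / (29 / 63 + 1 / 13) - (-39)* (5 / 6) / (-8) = -11323 / 4400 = -2.57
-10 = -10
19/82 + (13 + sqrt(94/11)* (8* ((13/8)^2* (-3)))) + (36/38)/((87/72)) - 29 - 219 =-10571877/45182 - 507* sqrt(1034)/88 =-419.25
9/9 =1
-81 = -81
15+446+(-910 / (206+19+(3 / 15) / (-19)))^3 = 481927290140458 / 1220583312703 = 394.83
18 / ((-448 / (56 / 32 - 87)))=3069 / 896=3.43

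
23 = 23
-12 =-12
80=80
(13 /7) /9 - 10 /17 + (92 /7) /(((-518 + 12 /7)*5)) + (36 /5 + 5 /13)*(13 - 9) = 289825087 /9676485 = 29.95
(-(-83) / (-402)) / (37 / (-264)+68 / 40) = -18260 / 137953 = -0.13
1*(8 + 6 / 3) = 10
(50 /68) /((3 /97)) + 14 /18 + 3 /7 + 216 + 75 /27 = 522131 /2142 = 243.76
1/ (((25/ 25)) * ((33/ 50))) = 50/ 33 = 1.52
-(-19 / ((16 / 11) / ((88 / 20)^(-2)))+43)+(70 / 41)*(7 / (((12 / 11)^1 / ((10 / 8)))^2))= -13837811 / 519552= -26.63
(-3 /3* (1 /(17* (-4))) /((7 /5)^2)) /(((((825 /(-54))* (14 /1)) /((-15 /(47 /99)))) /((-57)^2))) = 3947535 /1096228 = 3.60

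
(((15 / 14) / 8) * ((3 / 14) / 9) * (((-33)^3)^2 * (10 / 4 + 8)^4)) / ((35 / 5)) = 3661311692115 / 512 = 7150999398.66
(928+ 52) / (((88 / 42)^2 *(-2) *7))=-15435 / 968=-15.95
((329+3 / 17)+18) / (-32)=-10.85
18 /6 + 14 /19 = 71 /19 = 3.74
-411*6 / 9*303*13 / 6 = -179881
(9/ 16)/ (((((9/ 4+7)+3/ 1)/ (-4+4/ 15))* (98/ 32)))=-96/ 1715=-0.06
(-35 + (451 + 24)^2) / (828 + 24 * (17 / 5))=563975 / 2274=248.01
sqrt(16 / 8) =sqrt(2) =1.41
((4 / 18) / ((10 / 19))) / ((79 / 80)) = 304 / 711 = 0.43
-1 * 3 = -3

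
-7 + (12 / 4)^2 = 2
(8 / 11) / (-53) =-8 / 583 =-0.01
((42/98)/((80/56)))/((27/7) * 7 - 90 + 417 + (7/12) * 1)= 18/21275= 0.00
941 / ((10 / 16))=7528 / 5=1505.60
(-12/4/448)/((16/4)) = -3/1792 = -0.00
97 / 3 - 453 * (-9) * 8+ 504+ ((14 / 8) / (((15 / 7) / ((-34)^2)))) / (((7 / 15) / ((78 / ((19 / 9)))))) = 107896.86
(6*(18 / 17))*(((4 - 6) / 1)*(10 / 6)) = -360 / 17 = -21.18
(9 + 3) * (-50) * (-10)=6000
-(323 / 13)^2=-104329 / 169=-617.33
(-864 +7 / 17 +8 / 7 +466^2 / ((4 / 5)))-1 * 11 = 32198015 / 119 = 270571.55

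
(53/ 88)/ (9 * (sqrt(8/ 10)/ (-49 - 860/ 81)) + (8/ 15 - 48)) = -0.01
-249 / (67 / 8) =-1992 / 67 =-29.73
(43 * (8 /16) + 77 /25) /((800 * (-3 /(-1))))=1229 /120000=0.01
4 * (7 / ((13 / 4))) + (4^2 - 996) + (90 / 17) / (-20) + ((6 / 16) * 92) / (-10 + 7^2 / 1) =-970.76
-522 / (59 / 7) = -3654 / 59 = -61.93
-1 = -1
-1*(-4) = 4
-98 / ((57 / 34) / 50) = -166600 / 57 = -2922.81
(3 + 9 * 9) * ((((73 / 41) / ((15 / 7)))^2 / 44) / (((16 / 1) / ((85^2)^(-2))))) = 0.00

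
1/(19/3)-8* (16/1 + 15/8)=-2714/19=-142.84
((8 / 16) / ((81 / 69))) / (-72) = -23 / 3888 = -0.01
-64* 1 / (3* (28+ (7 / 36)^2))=-27648 / 36337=-0.76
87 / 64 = 1.36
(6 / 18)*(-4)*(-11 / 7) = 44 / 21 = 2.10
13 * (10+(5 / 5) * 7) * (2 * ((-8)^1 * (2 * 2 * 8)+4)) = -111384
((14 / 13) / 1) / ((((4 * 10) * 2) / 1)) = 7 / 520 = 0.01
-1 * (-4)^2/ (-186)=8/ 93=0.09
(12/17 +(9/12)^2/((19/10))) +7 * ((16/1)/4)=74941/2584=29.00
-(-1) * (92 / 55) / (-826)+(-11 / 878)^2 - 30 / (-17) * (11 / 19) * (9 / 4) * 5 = 64997648073623 / 5655933509380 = 11.49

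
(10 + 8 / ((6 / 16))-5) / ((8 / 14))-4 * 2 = 457 / 12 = 38.08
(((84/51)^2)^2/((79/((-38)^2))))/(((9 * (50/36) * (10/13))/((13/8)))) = 18749773952/824769875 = 22.73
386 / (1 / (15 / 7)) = 5790 / 7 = 827.14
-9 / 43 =-0.21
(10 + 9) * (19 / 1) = 361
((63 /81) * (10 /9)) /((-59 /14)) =-980 /4779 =-0.21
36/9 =4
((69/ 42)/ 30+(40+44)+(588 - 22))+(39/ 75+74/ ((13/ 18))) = 20557891/ 27300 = 753.04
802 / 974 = 401 / 487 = 0.82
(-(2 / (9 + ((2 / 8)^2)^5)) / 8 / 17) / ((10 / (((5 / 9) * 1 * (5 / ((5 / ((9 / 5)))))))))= -131072 / 802160725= -0.00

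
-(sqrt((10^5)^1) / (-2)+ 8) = 150.11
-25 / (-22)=25 / 22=1.14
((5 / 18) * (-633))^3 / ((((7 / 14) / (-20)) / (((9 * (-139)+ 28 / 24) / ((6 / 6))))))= -44028180355625 / 162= -271778891084.10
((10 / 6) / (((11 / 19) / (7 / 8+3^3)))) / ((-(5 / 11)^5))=-62033917 / 15000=-4135.59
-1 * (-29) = 29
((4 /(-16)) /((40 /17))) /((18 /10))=-17 /288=-0.06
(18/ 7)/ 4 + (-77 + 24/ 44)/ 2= -2894/ 77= -37.58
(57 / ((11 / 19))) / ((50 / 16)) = 8664 / 275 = 31.51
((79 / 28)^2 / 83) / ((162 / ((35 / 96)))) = 31205 / 144571392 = 0.00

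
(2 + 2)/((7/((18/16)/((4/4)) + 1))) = 1.21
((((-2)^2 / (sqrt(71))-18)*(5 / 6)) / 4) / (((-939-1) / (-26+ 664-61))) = 1731 / 752-577*sqrt(71) / 80088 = 2.24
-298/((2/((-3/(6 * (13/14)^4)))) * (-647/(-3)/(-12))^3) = -133529098752/7735461896903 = -0.02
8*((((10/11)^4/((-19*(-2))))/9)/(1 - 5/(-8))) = 320000/32546943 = 0.01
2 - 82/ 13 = -4.31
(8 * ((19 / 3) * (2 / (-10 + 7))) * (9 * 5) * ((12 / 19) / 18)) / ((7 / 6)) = -320 / 7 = -45.71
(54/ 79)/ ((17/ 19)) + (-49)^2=3225569/ 1343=2401.76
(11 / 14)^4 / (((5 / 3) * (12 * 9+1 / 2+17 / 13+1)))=570999 / 276691240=0.00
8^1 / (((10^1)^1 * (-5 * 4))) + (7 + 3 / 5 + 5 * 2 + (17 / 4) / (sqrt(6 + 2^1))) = 17 * sqrt(2) / 16 + 439 / 25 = 19.06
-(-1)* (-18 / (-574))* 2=18 / 287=0.06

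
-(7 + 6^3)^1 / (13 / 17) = -3791 / 13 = -291.62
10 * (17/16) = 10.62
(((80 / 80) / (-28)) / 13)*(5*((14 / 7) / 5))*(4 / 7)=-2 / 637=-0.00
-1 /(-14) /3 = 1 /42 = 0.02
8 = 8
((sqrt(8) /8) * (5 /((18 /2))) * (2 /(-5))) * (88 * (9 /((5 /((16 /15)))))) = -704 * sqrt(2) /75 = -13.27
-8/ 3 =-2.67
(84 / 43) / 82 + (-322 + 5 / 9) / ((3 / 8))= -40801738 / 47601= -857.16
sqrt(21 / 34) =sqrt(714) / 34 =0.79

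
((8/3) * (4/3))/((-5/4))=-128/45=-2.84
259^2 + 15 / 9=201248 / 3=67082.67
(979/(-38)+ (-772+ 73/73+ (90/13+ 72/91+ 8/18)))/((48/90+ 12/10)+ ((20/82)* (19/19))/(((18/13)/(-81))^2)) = -387023395/410493993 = -0.94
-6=-6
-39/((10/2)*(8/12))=-117/10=-11.70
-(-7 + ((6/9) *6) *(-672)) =2695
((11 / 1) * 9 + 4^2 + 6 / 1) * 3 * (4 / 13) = 1452 / 13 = 111.69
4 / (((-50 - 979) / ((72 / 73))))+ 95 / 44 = 2.16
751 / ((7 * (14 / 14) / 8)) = 6008 / 7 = 858.29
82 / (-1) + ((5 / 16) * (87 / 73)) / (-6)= -191697 / 2336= -82.06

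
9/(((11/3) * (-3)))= -9/11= -0.82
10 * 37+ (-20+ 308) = 658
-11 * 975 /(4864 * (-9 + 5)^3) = 10725 /311296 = 0.03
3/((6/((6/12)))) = 1/4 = 0.25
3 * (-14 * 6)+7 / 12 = -3017 / 12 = -251.42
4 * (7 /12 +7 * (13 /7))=163 /3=54.33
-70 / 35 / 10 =-1 / 5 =-0.20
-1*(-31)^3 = 29791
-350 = -350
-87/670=-0.13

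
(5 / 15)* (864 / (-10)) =-144 / 5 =-28.80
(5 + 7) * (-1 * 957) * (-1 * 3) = 34452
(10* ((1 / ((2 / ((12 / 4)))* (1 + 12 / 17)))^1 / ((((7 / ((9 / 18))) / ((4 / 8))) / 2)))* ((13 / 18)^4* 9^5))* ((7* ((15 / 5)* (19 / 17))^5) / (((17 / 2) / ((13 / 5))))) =9155713.97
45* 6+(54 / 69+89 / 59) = 369499 / 1357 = 272.29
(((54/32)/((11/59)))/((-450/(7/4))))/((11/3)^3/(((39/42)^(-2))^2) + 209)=-0.00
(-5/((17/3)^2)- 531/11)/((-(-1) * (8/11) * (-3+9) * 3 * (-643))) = 8553/1486616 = 0.01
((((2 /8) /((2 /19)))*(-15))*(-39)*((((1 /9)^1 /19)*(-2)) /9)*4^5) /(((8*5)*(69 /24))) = -3328 /207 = -16.08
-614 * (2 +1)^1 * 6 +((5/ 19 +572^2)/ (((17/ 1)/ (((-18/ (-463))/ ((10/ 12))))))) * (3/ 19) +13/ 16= -2479868598761/ 227314480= -10909.42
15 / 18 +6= 41 / 6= 6.83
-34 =-34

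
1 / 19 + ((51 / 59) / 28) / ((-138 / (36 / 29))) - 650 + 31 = -6479080827 / 10467898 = -618.95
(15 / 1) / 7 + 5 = 50 / 7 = 7.14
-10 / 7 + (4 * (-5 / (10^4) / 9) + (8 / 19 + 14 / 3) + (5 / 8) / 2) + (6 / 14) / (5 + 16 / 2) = 124624709 / 31122000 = 4.00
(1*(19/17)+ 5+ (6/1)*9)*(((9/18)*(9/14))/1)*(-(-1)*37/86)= 24309/2924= 8.31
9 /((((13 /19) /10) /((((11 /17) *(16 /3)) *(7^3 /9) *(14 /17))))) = 160578880 /11271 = 14247.08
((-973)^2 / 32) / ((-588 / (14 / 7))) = -19321 / 192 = -100.63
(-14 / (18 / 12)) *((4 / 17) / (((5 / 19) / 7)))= -14896 / 255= -58.42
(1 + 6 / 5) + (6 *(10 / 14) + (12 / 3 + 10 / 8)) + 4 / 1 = 15.74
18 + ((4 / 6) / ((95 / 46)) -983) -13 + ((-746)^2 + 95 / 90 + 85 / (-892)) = 423687589627 / 762660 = 555539.28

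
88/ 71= 1.24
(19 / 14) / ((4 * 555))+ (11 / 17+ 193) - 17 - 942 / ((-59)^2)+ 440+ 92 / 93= 11733222784271 / 19005285320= 617.37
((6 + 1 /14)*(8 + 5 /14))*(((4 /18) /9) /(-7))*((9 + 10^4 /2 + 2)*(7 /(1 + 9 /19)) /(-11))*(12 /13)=8092765 /22638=357.49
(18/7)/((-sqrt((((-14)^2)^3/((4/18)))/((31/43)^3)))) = -93*sqrt(2666)/17757796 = -0.00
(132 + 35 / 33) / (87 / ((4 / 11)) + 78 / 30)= 87820 / 159621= 0.55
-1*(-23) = 23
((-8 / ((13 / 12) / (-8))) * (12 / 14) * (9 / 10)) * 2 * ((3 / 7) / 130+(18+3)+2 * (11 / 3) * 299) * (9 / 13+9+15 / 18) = 5715722763648 / 2691325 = 2123757.91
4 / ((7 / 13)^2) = 676 / 49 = 13.80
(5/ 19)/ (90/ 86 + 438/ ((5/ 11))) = 0.00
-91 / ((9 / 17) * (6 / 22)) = -630.26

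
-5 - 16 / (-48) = -14 / 3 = -4.67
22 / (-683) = -22 / 683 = -0.03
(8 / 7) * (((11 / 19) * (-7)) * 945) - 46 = -84034 / 19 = -4422.84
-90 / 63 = -10 / 7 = -1.43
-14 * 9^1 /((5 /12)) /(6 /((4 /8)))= -25.20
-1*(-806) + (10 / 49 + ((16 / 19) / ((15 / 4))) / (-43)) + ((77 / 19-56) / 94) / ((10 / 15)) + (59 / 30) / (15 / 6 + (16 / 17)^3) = 63414257647141 / 78681658860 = 805.96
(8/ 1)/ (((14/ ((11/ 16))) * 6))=11/ 168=0.07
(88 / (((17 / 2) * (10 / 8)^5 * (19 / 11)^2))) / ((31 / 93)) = 65421312 / 19178125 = 3.41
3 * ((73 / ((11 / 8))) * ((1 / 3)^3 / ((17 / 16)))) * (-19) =-177536 / 1683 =-105.49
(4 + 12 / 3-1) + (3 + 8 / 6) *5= 86 / 3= 28.67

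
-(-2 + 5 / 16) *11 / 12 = 99 / 64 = 1.55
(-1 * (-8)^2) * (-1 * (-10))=-640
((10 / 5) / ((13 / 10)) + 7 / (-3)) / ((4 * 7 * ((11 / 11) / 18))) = -93 / 182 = -0.51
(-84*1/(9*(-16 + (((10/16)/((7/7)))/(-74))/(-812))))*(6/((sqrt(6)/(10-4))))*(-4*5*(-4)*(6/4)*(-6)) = -6460661760*sqrt(6)/2563753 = -6172.72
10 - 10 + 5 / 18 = 5 / 18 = 0.28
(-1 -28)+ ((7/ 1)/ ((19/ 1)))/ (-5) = -2762/ 95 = -29.07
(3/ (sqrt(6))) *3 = 3.67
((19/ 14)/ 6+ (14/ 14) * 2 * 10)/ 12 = 1699/ 1008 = 1.69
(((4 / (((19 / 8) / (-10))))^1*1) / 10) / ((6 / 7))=-112 / 57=-1.96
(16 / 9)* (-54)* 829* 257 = -20453088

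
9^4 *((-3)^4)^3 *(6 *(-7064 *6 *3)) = -2660109660935712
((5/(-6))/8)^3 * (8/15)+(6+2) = 331751/41472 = 8.00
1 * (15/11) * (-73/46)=-1095/506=-2.16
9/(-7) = -1.29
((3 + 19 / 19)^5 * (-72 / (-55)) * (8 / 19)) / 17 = 589824 / 17765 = 33.20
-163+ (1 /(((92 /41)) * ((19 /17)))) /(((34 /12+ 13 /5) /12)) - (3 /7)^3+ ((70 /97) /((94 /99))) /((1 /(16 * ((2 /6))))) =-17615174839894 /111386550247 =-158.14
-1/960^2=-1/921600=-0.00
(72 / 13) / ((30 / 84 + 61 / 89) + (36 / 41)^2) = 50268624 / 16459885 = 3.05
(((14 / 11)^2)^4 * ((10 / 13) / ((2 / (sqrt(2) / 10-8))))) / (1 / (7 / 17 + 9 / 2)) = -4929135447040 / 47373312701 + 61614193088 * sqrt(2) / 47373312701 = -102.21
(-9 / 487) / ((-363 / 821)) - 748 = -44074933 / 58927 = -747.96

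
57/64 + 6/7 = 783/448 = 1.75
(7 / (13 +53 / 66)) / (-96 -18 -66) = -77 / 27330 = -0.00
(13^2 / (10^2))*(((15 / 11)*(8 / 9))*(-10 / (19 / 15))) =-3380 / 209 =-16.17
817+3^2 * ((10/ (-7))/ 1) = 5629/ 7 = 804.14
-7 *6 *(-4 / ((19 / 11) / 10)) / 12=1540 / 19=81.05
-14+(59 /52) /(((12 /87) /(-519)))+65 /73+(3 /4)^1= -65012325 /15184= -4281.63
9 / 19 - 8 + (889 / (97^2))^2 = -12644671084 / 1682056339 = -7.52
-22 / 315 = -0.07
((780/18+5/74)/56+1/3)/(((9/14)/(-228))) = -29089/74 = -393.09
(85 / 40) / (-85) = -1 / 40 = -0.02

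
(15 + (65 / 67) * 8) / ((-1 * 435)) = -305 / 5829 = -0.05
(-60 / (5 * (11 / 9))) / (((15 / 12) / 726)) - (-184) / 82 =-1168532 / 205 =-5700.16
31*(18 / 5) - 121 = -47 / 5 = -9.40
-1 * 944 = -944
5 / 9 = 0.56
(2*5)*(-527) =-5270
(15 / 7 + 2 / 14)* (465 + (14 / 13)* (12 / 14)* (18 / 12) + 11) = 1091.16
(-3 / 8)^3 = -27 / 512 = -0.05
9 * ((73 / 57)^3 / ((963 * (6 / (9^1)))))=0.03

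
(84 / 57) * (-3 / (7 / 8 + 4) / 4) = -56 / 247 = -0.23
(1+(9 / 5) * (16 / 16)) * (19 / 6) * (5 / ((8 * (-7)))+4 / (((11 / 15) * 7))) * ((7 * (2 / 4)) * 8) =11305 / 66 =171.29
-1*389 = -389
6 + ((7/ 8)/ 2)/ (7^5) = 230497/ 38416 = 6.00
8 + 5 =13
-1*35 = -35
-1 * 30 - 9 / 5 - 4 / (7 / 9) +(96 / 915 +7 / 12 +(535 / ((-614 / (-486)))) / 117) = -3336931513 / 102249420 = -32.64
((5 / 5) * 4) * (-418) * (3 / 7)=-5016 / 7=-716.57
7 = 7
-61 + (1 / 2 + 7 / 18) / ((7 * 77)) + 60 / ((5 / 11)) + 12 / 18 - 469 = -1927456 / 4851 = -397.33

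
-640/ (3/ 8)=-5120/ 3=-1706.67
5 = 5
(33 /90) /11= 1 /30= 0.03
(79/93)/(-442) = -79/41106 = -0.00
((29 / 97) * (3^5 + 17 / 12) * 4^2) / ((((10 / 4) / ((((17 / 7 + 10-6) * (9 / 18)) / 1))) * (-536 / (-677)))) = 1898.65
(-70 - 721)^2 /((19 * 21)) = 89383 /57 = 1568.12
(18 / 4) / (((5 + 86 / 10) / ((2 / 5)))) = 0.13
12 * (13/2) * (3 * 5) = 1170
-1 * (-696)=696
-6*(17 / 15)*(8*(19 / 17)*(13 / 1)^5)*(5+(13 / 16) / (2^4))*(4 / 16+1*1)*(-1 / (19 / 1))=480081849 / 64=7501278.89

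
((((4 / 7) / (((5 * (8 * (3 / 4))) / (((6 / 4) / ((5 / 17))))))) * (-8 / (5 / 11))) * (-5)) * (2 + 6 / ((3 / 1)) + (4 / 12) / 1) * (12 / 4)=19448 / 175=111.13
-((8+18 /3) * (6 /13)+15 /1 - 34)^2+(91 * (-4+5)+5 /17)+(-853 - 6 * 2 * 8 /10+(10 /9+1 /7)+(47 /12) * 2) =-1664161999 /1809990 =-919.43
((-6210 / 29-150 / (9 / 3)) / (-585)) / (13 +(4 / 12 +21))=1532 / 116493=0.01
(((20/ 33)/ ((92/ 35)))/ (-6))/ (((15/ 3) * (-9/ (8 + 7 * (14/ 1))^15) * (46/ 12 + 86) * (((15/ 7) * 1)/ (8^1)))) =19172465544797518489056223428608/ 225423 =85051061980354792940632600.00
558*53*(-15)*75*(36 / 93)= -12879000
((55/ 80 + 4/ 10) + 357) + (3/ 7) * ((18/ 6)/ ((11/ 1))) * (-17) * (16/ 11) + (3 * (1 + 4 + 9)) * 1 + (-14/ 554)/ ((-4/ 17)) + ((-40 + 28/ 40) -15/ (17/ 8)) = 111980456009/ 319081840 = 350.95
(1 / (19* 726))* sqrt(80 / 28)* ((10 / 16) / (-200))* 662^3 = -36264691* sqrt(35) / 1931160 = -111.10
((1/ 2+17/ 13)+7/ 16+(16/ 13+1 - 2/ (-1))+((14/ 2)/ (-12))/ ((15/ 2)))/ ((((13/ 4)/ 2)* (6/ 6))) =59887/ 15210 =3.94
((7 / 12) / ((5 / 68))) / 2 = 119 / 30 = 3.97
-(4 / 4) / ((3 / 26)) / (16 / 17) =-221 / 24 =-9.21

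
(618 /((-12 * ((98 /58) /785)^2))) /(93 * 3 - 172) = -103888.29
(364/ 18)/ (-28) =-13/ 18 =-0.72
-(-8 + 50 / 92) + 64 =3287 / 46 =71.46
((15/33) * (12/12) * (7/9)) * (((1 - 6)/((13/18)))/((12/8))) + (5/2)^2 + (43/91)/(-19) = 1048349/228228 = 4.59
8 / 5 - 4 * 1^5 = -12 / 5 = -2.40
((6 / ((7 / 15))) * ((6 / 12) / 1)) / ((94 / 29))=1305 / 658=1.98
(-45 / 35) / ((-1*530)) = 9 / 3710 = 0.00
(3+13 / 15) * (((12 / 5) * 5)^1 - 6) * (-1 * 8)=-928 / 5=-185.60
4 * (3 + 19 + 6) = 112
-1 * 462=-462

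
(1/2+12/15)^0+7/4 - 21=-18.25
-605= -605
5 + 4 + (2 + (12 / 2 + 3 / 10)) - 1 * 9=83 / 10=8.30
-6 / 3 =-2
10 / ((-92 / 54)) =-135 / 23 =-5.87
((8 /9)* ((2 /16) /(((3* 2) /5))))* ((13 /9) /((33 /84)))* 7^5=15294370 /2673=5721.80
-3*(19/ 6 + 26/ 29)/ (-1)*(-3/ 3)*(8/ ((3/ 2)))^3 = -1447936/ 783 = -1849.22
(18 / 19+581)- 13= 10810 / 19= 568.95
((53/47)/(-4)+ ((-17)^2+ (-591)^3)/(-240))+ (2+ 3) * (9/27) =1616996729/1880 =860104.64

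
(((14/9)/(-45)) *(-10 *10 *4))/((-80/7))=-1.21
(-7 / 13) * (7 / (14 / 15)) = -105 / 26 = -4.04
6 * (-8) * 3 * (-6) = 864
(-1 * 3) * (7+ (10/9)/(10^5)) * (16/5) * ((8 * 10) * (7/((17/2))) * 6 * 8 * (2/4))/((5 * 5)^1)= -1128961792/265625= -4250.21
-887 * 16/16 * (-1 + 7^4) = -2128800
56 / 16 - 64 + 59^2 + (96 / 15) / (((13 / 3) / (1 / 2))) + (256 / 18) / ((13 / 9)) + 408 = 499081 / 130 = 3839.08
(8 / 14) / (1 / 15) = 8.57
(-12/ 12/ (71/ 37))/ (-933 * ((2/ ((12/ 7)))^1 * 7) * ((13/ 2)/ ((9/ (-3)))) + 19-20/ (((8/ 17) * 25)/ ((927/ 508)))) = -563880/ 17880510283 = -0.00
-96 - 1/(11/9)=-96.82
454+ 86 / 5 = 2356 / 5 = 471.20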